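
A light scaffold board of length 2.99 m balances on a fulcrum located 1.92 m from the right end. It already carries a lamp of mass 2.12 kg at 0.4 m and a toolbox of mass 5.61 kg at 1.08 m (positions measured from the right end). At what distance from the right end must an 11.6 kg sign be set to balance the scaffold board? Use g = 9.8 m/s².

Sum moments about the fulcrum (at 1.92 m from the right end) (the support reaction has zero arm there).
Lamp: 2.12 × 9.8 = 20.78 N down at 0.4 m → arm 1.52 m, τ = 20.78 × 1.52 = 31.59 N·m clockwise.
Toolbox: 5.61 × 9.8 = 54.98 N down at 1.08 m → arm 0.84 m, τ = 54.98 × 0.84 = 46.18 N·m clockwise.
Net moment of existing loads = 77.77 N·m clockwise.
The sign weighs 11.6 × 9.8 = 113.7 N and must supply an equal counterclockwise moment, so its lever arm about the fulcrum is 77.77 / 113.7 = 0.684 m.
That puts it at 1.92 + 0.684 = 2.6 m from the right end.

x ≈ 2.6 m from the right end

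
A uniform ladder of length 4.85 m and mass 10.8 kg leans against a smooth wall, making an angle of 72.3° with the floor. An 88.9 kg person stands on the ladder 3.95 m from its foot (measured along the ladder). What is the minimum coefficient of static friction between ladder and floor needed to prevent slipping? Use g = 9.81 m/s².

Taking torques about the foot of the ladder:
Ladder weight 10.8×9.81 = 105.9 N acts at 2.425 m along the ladder; its horizontal arm is 2.425·cos72.3° = 0.7373 m → τ = 78.08 N·m clockwise.
Person: 88.9×9.81 = 872.1 N at 3.95 m → arm 1.201 m → τ = 1047 N·m clockwise.
Wall normal N acts horizontally at the top; its moment arm is the height L sinθ = 4.85·sin72.3° = 4.62 m, counterclockwise.
Στ = 0 ⇒ N × 4.62 = 1125 ⇒ N = 243.5 N.
ΣFx = 0 ⇒ f = N_wall = 243.5 N. ΣFy = 0 ⇒ N_floor = 978 N.
μ_min = f / N_floor = 243.5 / 978 = 0.249.

μ_min ≈ 0.249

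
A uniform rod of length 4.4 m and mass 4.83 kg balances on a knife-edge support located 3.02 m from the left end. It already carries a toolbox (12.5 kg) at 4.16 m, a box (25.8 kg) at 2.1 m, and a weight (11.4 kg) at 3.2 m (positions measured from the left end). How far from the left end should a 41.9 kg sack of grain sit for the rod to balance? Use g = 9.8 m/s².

x ≈ 3.29 m from the left end

Choose the knife-edge support (at 3.02 m from the left end) as the axis so the support reaction has zero arm there.
Beam weight: 4.83 × 9.8 = 47.33 N down at 2.2 m → arm 0.82 m, τ = 47.33 × 0.82 = 38.81 N·m counterclockwise.
Toolbox: 12.5 × 9.8 = 122.5 N down at 4.16 m → arm 1.14 m, τ = 122.5 × 1.14 = 139.6 N·m clockwise.
Box: 25.8 × 9.8 = 252.8 N down at 2.1 m → arm 0.92 m, τ = 252.8 × 0.92 = 232.6 N·m counterclockwise.
Weight: 11.4 × 9.8 = 111.7 N down at 3.2 m → arm 0.18 m, τ = 111.7 × 0.18 = 20.11 N·m clockwise.
Net moment of existing loads = 111.7 N·m counterclockwise.
The sack of grain weighs 41.9 × 9.8 = 410.6 N and must supply an equal clockwise moment, so its lever arm about the knife-edge support is 111.7 / 410.6 = 0.272 m.
That puts it at 3.02 + 0.272 = 3.29 m from the left end.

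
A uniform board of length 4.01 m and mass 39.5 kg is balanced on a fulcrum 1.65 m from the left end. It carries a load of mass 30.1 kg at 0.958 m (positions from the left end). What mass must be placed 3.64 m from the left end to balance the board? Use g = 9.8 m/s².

Taking torques about the fulcrum (at 1.65 m from the left end):
Beam weight: 39.5 × 9.8 = 387.1 N down at 2.005 m → arm 0.355 m, τ = 387.1 × 0.355 = 137.4 N·m clockwise.
Load: 30.1 × 9.8 = 295 N down at 0.958 m → arm 0.692 m, τ = 295 × 0.692 = 204.1 N·m counterclockwise.
Net moment of known loads = 66.7 N·m counterclockwise.
An unknown mass m at 3.64 m has arm 1.99 m; its moment is m·g·1.99 clockwise.
For rotational equilibrium, m × 9.8 × 1.99 = 66.7, so m = 66.7 / (9.8 × 1.99) = 3.42 kg.

m ≈ 3.42 kg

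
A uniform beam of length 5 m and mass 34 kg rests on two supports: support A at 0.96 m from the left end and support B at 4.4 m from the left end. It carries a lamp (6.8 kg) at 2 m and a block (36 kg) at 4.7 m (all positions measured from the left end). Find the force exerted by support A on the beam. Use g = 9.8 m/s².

R_A ≈ 200 N

About support B:
Beam weight: 34 × 9.8 = 333.2 N down at 2.5 m → arm 1.9 m, τ = 333.2 × 1.9 = 633.1 N·m counterclockwise.
Lamp: 6.8 × 9.8 = 66.64 N down at 2 m → arm 2.4 m, τ = 66.64 × 2.4 = 159.9 N·m counterclockwise.
Block: 36 × 9.8 = 352.8 N down at 4.7 m → arm 0.3 m, τ = 352.8 × 0.3 = 105.8 N·m clockwise.
Net load moment about support B = 687.2 N·m counterclockwise.
Reaction R at support A is upward at 0.96 m, arm 3.44 m → moment R × 3.44 clockwise.
For rotational equilibrium, R × 3.44 = 687.2, so R = 200 N.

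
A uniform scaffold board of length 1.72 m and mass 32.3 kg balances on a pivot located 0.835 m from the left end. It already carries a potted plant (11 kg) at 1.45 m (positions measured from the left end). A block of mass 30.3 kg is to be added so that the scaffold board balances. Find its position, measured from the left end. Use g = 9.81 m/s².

Take moments about the pivot (at 0.835 m from the left end).
Beam weight: 32.3 × 9.81 = 316.9 N down at 0.86 m → arm 0.025 m, τ = 316.9 × 0.025 = 7.922 N·m clockwise.
Potted plant: 11 × 9.81 = 107.9 N down at 1.45 m → arm 0.615 m, τ = 107.9 × 0.615 = 66.36 N·m clockwise.
Net moment of existing loads = 74.28 N·m clockwise.
The block weighs 30.3 × 9.81 = 297.2 N and must supply an equal counterclockwise moment, so its lever arm about the pivot is 74.28 / 297.2 = 0.25 m.
That puts it at 0.835 − 0.25 = 0.585 m from the left end.

x ≈ 0.585 m from the left end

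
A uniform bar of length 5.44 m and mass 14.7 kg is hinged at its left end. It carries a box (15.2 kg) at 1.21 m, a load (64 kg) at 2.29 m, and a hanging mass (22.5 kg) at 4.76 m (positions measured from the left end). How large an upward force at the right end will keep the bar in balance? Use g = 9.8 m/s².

F ≈ 562 N

About the left end:
Beam weight: 14.7 × 9.8 = 144.1 N down at 2.72 m → arm 2.72 m, τ = 144.1 × 2.72 = 392 N·m clockwise.
Box: 15.2 × 9.8 = 149 N down at 1.21 m → arm 1.21 m, τ = 149 × 1.21 = 180.3 N·m clockwise.
Load: 64 × 9.8 = 627.2 N down at 2.29 m → arm 2.29 m, τ = 627.2 × 2.29 = 1436 N·m clockwise.
Hanging mass: 22.5 × 9.8 = 220.5 N down at 4.76 m → arm 4.76 m, τ = 220.5 × 4.76 = 1050 N·m clockwise.
Net moment of the loads = 3058 N·m clockwise.
The upward force F acts at the right end, arm 5.44 m, giving F × 5.44 counterclockwise.
Setting net torque to zero: F × 5.44 = 3058 → F = 3058 / 5.44 = 562 N.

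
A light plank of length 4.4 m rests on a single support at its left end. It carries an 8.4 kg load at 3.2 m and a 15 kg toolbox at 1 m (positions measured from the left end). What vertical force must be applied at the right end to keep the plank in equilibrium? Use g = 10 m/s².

F ≈ 95.2 N

Taking torques about the left end:
Load: 8.4 × 10 = 84 N down at 3.2 m → arm 3.2 m, τ = 84 × 3.2 = 268.8 N·m clockwise.
Toolbox: 15 × 10 = 150 N down at 1 m → arm 1 m, τ = 150 × 1 = 150 N·m clockwise.
Net moment of the loads = 418.8 N·m clockwise.
The upward force F acts at the right end, arm 4.4 m, giving F × 4.4 counterclockwise.
Setting net torque to zero: F × 4.4 = 418.8 → F = 418.8 / 4.4 = 95.2 N.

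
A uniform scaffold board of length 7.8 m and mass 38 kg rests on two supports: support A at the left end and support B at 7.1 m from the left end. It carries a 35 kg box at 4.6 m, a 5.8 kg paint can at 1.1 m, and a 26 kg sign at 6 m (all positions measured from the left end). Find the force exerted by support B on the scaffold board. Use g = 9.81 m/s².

Choose support A as the axis so its reaction then has zero moment arm.
Beam weight: 38 × 9.81 = 372.8 N down at 3.9 m → arm 3.9 m, τ = 372.8 × 3.9 = 1454 N·m clockwise.
Box: 35 × 9.81 = 343.4 N down at 4.6 m → arm 4.6 m, τ = 343.4 × 4.6 = 1580 N·m clockwise.
Paint can: 5.8 × 9.81 = 56.9 N down at 1.1 m → arm 1.1 m, τ = 56.9 × 1.1 = 62.59 N·m clockwise.
Sign: 26 × 9.81 = 255.1 N down at 6 m → arm 6 m, τ = 255.1 × 6 = 1531 N·m clockwise.
Net load moment about support A = 4628 N·m clockwise.
Reaction R at support B is upward at 7.1 m, arm 7.1 m → moment R × 7.1 counterclockwise.
For rotational equilibrium, R × 7.1 = 4628, so R = 652 N.

R_B ≈ 652 N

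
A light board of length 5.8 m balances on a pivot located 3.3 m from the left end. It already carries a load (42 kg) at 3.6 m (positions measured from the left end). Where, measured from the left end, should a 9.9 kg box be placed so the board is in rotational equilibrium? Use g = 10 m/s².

Choose the pivot (at 3.3 m from the left end) as the axis so the support reaction has zero arm there.
Load: 42 × 10 = 420 N down at 3.6 m → arm 0.3 m, τ = 420 × 0.3 = 126 N·m clockwise.
Net moment of existing loads = 126 N·m clockwise.
The box weighs 9.9 × 10 = 99 N and must supply an equal counterclockwise moment, so its lever arm about the pivot is 126 / 99 = 1.27 m.
That puts it at 3.3 − 1.27 = 2.03 m from the left end.

x ≈ 2.03 m from the left end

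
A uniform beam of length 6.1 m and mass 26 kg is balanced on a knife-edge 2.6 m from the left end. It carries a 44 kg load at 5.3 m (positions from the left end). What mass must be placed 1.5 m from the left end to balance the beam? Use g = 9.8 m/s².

m ≈ 119 kg

Choose the knife-edge (at 2.6 m from the left end) as the axis so the support reaction has zero arm there.
Beam weight: 26 × 9.8 = 254.8 N down at 3.05 m → arm 0.45 m, τ = 254.8 × 0.45 = 114.7 N·m clockwise.
Load: 44 × 9.8 = 431.2 N down at 5.3 m → arm 2.7 m, τ = 431.2 × 2.7 = 1164 N·m clockwise.
Net moment of known loads = 1279 N·m clockwise.
An unknown mass m at 1.5 m has arm 1.1 m; its moment is m·g·1.1 counterclockwise.
Balancing moments: m × 9.8 × 1.1 = 1279, giving m = 1279 / (9.8 × 1.1) = 119 kg.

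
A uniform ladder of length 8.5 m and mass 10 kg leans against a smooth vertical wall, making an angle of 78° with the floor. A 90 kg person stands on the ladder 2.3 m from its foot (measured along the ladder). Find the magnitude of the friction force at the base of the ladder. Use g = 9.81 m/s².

Sum moments about the foot of the ladder (the floor normal and friction both act there and drop out).
Ladder weight 10×9.81 = 98.1 N acts at 4.25 m along the ladder; its horizontal arm is 4.25·cos78° = 0.8836 m → τ = 86.68 N·m clockwise.
Person: 90×9.81 = 882.9 N at 2.3 m → arm 0.4782 m → τ = 422.2 N·m clockwise.
Wall normal N acts horizontally at the top; its moment arm is the height L sinθ = 8.5·sin78° = 8.314 m, counterclockwise.
Στ = 0 ⇒ N × 8.314 = 508.9 ⇒ N = 61.2 N.
ΣFx = 0: friction at the foot balances the wall's push, so f = N_wall = 61.2 N.

f ≈ 61.2 N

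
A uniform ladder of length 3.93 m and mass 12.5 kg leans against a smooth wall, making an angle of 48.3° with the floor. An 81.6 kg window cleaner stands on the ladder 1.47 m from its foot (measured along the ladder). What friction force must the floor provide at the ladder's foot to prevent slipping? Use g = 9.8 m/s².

f ≈ 321 N

Take moments about the foot of the ladder.
Ladder weight 12.5×9.8 = 122.5 N acts at 1.965 m along the ladder; its horizontal arm is 1.965·cos48.3° = 1.307 m → τ = 160.1 N·m clockwise.
Window cleaner: 81.6×9.8 = 799.7 N at 1.47 m → arm 0.9779 m → τ = 782 N·m clockwise.
Wall normal N acts horizontally at the top; its moment arm is the height L sinθ = 3.93·sin48.3° = 2.934 m, counterclockwise.
Balancing moments: N × 2.934 = 942.1, giving N = 321 N.
ΣFx = 0: friction at the foot balances the wall's push, so f = N_wall = 321 N.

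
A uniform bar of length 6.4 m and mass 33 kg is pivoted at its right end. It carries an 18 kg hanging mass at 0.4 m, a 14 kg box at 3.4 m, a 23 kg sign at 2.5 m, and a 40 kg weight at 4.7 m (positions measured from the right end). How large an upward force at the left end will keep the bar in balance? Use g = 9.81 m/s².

F ≈ 622 N

Sum moments about the right end (the unknown pivot reaction has zero arm there).
Beam weight: 33 × 9.81 = 323.7 N down at 3.2 m → arm 3.2 m, τ = 323.7 × 3.2 = 1036 N·m counterclockwise.
Hanging mass: 18 × 9.81 = 176.6 N down at 0.4 m → arm 0.4 m, τ = 176.6 × 0.4 = 70.64 N·m counterclockwise.
Box: 14 × 9.81 = 137.3 N down at 3.4 m → arm 3.4 m, τ = 137.3 × 3.4 = 466.8 N·m counterclockwise.
Sign: 23 × 9.81 = 225.6 N down at 2.5 m → arm 2.5 m, τ = 225.6 × 2.5 = 564 N·m counterclockwise.
Weight: 40 × 9.81 = 392.4 N down at 4.7 m → arm 4.7 m, τ = 392.4 × 4.7 = 1844 N·m counterclockwise.
Net moment of the loads = 3981 N·m counterclockwise.
The upward force F acts at the left end, arm 6.4 m, giving F × 6.4 clockwise.
Balancing moments: F × 6.4 = 3981, giving F = 3981 / 6.4 = 622 N.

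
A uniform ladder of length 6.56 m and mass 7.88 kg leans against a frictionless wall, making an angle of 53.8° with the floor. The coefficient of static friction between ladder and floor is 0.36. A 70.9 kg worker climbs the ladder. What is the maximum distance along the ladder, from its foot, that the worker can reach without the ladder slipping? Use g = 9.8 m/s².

Take moments about the foot of the ladder.
Ladder weight 7.88×9.8 = 77.22 N acts at 3.28 m along the ladder; its horizontal arm is 3.28·cos53.8° = 1.937 m → τ = 149.6 N·m clockwise.
Worker weight 70.9×9.8 = 694.8 N at distance d → arm d·cos53.8° → τ = 694.8·d·0.5906 clockwise.
Wall normal N at the top has arm L sinθ = 5.294 m counterclockwise, so Στ = 0 gives N·5.294 = 149.6 + 410.3·d.
ΣFy = 0 ⇒ N_floor = 772 N, so the maximum friction is μ_s·N_floor = 0.36×772 = 277.9 N. ΣFx = 0 ⇒ N_wall = f, so at the slipping point N = 277.9 N.
Substituting: 277.9×5.294 = 149.6 + 410.3·d ⇒ d = (1471 − 149.6) / 410.3 = 3.22 m.

d ≈ 3.22 m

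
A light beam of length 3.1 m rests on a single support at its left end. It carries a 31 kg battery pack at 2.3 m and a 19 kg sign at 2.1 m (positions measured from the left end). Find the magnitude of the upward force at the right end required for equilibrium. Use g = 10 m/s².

Taking torques about the left end:
Battery pack: 31 × 10 = 310 N down at 2.3 m → arm 2.3 m, τ = 310 × 2.3 = 713 N·m clockwise.
Sign: 19 × 10 = 190 N down at 2.1 m → arm 2.1 m, τ = 190 × 2.1 = 399 N·m clockwise.
Net moment of the loads = 1112 N·m clockwise.
The upward force F acts at the right end, arm 3.1 m, giving F × 3.1 counterclockwise.
Balancing moments: F × 3.1 = 1112, giving F = 1112 / 3.1 = 359 N.

F ≈ 359 N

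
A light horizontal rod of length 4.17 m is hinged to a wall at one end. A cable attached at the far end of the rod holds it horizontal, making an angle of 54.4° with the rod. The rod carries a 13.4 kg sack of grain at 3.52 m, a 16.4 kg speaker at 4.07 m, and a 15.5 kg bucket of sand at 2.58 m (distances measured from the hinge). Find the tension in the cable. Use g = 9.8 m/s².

T ≈ 445 N

Choose the hinge as the axis so the unknown hinge reaction has zero arm there.
Sack of grain: 13.4 × 9.8 = 131.3 N down at 3.52 m → arm 3.52 m, τ = 131.3 × 3.52 = 462.2 N·m clockwise.
Speaker: 16.4 × 9.8 = 160.7 N down at 4.07 m → arm 4.07 m, τ = 160.7 × 4.07 = 654 N·m clockwise.
Bucket of sand: 15.5 × 9.8 = 151.9 N down at 2.58 m → arm 2.58 m, τ = 151.9 × 2.58 = 391.9 N·m clockwise.
Total clockwise load moment = 1508 N·m.
The cable tension T acts at 4.17 m; only its component perpendicular to the rod, T sinθ, produces torque. sin 54.4° = 0.8131.
For rotational equilibrium, T × 4.17 × 0.8131 = 1508, so T = 1508 / 3.391 = 445 N.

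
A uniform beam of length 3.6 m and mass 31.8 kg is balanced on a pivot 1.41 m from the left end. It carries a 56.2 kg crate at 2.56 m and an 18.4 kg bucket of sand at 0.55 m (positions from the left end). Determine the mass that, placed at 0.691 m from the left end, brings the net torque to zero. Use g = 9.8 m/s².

About the pivot (at 1.41 m from the left end):
Beam weight: 31.8 × 9.8 = 311.6 N down at 1.8 m → arm 0.39 m, τ = 311.6 × 0.39 = 121.5 N·m clockwise.
Crate: 56.2 × 9.8 = 550.8 N down at 2.56 m → arm 1.15 m, τ = 550.8 × 1.15 = 633.4 N·m clockwise.
Bucket of sand: 18.4 × 9.8 = 180.3 N down at 0.55 m → arm 0.86 m, τ = 180.3 × 0.86 = 155.1 N·m counterclockwise.
Net moment of known loads = 599.8 N·m clockwise.
An unknown mass m at 0.691 m has arm 0.719 m; its moment is m·g·0.719 counterclockwise.
Setting net torque to zero: m × 9.8 × 0.719 = 599.8 → m = 599.8 / (9.8 × 0.719) = 85.1 kg.

m ≈ 85.1 kg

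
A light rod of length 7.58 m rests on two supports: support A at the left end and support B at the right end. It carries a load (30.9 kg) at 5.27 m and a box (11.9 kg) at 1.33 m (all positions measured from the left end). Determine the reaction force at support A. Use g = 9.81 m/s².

R_A ≈ 189 N

Taking torques about support B:
Load: 30.9 × 9.81 = 303.1 N down at 5.27 m → arm 2.31 m, τ = 303.1 × 2.31 = 700.2 N·m counterclockwise.
Box: 11.9 × 9.81 = 116.7 N down at 1.33 m → arm 6.25 m, τ = 116.7 × 6.25 = 729.4 N·m counterclockwise.
Net load moment about support B = 1430 N·m counterclockwise.
Reaction R at support A is upward at 0 m, arm 7.58 m → moment R × 7.58 clockwise.
For rotational equilibrium, R × 7.58 = 1430, so R = 189 N.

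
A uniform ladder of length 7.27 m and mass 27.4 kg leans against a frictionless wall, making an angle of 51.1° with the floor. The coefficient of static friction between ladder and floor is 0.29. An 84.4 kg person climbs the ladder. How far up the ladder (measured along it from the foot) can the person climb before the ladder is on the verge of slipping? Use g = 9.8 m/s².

Choose the foot of the ladder as the axis so the floor normal and friction both act there and drop out.
Ladder weight 27.4×9.8 = 268.5 N acts at 3.635 m along the ladder; its horizontal arm is 3.635·cos51.1° = 2.283 m → τ = 613 N·m clockwise.
Person weight 84.4×9.8 = 827.1 N at distance d → arm d·cos51.1° → τ = 827.1·d·0.628 clockwise.
Wall normal N at the top has arm L sinθ = 5.658 m counterclockwise, so Στ = 0 gives N·5.658 = 613 + 519.4·d.
ΣFy = 0 ⇒ N_floor = 1096 N, so the maximum friction is μ_s·N_floor = 0.29×1096 = 317.8 N. ΣFx = 0 ⇒ N_wall = f, so at the slipping point N = 317.8 N.
Substituting: 317.8×5.658 = 613 + 519.4·d ⇒ d = (1798 − 613) / 519.4 = 2.28 m.

d ≈ 2.28 m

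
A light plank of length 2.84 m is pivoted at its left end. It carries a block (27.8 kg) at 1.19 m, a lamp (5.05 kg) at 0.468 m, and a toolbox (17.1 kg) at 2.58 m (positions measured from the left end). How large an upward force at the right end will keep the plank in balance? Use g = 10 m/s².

F ≈ 280 N

About the left end:
Block: 27.8 × 10 = 278 N down at 1.19 m → arm 1.19 m, τ = 278 × 1.19 = 330.8 N·m clockwise.
Lamp: 5.05 × 10 = 50.5 N down at 0.468 m → arm 0.468 m, τ = 50.5 × 0.468 = 23.63 N·m clockwise.
Toolbox: 17.1 × 10 = 171 N down at 2.58 m → arm 2.58 m, τ = 171 × 2.58 = 441.2 N·m clockwise.
Net moment of the loads = 795.6 N·m clockwise.
The upward force F acts at the right end, arm 2.84 m, giving F × 2.84 counterclockwise.
For rotational equilibrium, F × 2.84 = 795.6, so F = 795.6 / 2.84 = 280 N.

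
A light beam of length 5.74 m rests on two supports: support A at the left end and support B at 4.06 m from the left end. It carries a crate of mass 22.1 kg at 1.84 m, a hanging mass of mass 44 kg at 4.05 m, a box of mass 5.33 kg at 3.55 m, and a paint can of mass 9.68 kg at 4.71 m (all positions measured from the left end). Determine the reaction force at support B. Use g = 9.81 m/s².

Take moments about support A.
Crate: 22.1 × 9.81 = 216.8 N down at 1.84 m → arm 1.84 m, τ = 216.8 × 1.84 = 398.9 N·m clockwise.
Hanging mass: 44 × 9.81 = 431.6 N down at 4.05 m → arm 4.05 m, τ = 431.6 × 4.05 = 1748 N·m clockwise.
Box: 5.33 × 9.81 = 52.29 N down at 3.55 m → arm 3.55 m, τ = 52.29 × 3.55 = 185.6 N·m clockwise.
Paint can: 9.68 × 9.81 = 94.96 N down at 4.71 m → arm 4.71 m, τ = 94.96 × 4.71 = 447.3 N·m clockwise.
Net load moment about support A = 2780 N·m clockwise.
Reaction R at support B is upward at 4.06 m, arm 4.06 m → moment R × 4.06 counterclockwise.
Balancing moments: R × 4.06 = 2780, giving R = 685 N.

R_B ≈ 685 N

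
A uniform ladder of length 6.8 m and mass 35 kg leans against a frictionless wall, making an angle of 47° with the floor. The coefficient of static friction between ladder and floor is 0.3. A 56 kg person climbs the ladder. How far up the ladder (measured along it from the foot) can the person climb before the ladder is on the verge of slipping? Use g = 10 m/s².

d ≈ 1.43 m

Taking torques about the foot of the ladder:
Ladder weight 35×10 = 350 N acts at 3.4 m along the ladder; its horizontal arm is 3.4·cos47° = 2.319 m → τ = 811.6 N·m clockwise.
Person weight 56×10 = 560 N at distance d → arm d·cos47° → τ = 560·d·0.682 clockwise.
Wall normal N at the top has arm L sinθ = 4.973 m counterclockwise, so Στ = 0 gives N·4.973 = 811.6 + 381.9·d.
ΣFy = 0 ⇒ N_floor = 910 N, so the maximum friction is μ_s·N_floor = 0.3×910 = 273 N. ΣFx = 0 ⇒ N_wall = f, so at the slipping point N = 273 N.
Substituting: 273×4.973 = 811.6 + 381.9·d ⇒ d = (1358 − 811.6) / 381.9 = 1.43 m.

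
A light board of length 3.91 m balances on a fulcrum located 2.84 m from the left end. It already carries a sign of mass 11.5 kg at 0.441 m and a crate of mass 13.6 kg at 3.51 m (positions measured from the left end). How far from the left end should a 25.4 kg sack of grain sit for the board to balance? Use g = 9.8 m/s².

Taking torques about the fulcrum (at 2.84 m from the left end):
Sign: 11.5 × 9.8 = 112.7 N down at 0.441 m → arm 2.399 m, τ = 112.7 × 2.399 = 270.4 N·m counterclockwise.
Crate: 13.6 × 9.8 = 133.3 N down at 3.51 m → arm 0.67 m, τ = 133.3 × 0.67 = 89.31 N·m clockwise.
Net moment of existing loads = 181.1 N·m counterclockwise.
The sack of grain weighs 25.4 × 9.8 = 248.9 N and must supply an equal clockwise moment, so its lever arm about the fulcrum is 181.1 / 248.9 = 0.728 m.
That puts it at 2.84 + 0.728 = 3.57 m from the left end.

x ≈ 3.57 m from the left end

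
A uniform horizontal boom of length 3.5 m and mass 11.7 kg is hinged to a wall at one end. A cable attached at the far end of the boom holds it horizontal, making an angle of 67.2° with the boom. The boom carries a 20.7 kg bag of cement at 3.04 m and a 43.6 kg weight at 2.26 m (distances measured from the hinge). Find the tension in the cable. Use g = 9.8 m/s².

About the hinge:
Beam weight: 11.7 × 9.8 = 114.7 N down at 1.75 m → arm 1.75 m, τ = 114.7 × 1.75 = 200.7 N·m clockwise.
Bag of cement: 20.7 × 9.8 = 202.9 N down at 3.04 m → arm 3.04 m, τ = 202.9 × 3.04 = 616.8 N·m clockwise.
Weight: 43.6 × 9.8 = 427.3 N down at 2.26 m → arm 2.26 m, τ = 427.3 × 2.26 = 965.7 N·m clockwise.
Total clockwise load moment = 1783 N·m.
The cable tension T acts at 3.5 m; only its component perpendicular to the boom, T sinθ, produces torque. sin 67.2° = 0.9219.
Στ = 0 ⇒ T × 3.5 × 0.9219 = 1783 ⇒ T = 1783 / 3.227 = 553 N.

T ≈ 553 N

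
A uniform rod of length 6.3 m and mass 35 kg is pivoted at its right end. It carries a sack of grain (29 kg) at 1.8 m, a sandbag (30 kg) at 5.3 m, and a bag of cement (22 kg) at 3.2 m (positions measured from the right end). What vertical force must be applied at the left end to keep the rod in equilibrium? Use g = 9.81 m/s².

Take moments about the right end.
Beam weight: 35 × 9.81 = 343.4 N down at 3.15 m → arm 3.15 m, τ = 343.4 × 3.15 = 1082 N·m counterclockwise.
Sack of grain: 29 × 9.81 = 284.5 N down at 1.8 m → arm 1.8 m, τ = 284.5 × 1.8 = 512.1 N·m counterclockwise.
Sandbag: 30 × 9.81 = 294.3 N down at 5.3 m → arm 5.3 m, τ = 294.3 × 5.3 = 1560 N·m counterclockwise.
Bag of cement: 22 × 9.81 = 215.8 N down at 3.2 m → arm 3.2 m, τ = 215.8 × 3.2 = 690.6 N·m counterclockwise.
Net moment of the loads = 3845 N·m counterclockwise.
The upward force F acts at the left end, arm 6.3 m, giving F × 6.3 clockwise.
Στ = 0 ⇒ F × 6.3 = 3845 ⇒ F = 3845 / 6.3 = 610 N.

F ≈ 610 N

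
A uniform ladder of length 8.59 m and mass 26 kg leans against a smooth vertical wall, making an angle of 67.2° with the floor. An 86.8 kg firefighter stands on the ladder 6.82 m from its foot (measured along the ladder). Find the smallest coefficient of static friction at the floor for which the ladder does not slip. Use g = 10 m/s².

Take moments about the foot of the ladder.
Ladder weight 26×10 = 260 N acts at 4.295 m along the ladder; its horizontal arm is 4.295·cos67.2° = 1.664 m → τ = 432.6 N·m clockwise.
Firefighter: 86.8×10 = 868 N at 6.82 m → arm 2.643 m → τ = 2294 N·m clockwise.
Wall normal N acts horizontally at the top; its moment arm is the height L sinθ = 8.59·sin67.2° = 7.919 m, counterclockwise.
Στ = 0 ⇒ N × 7.919 = 2727 ⇒ N = 344.4 N.
ΣFx = 0 ⇒ f = N_wall = 344.4 N. ΣFy = 0 ⇒ N_floor = 1128 N.
μ_min = f / N_floor = 344.4 / 1128 = 0.305.

μ_min ≈ 0.305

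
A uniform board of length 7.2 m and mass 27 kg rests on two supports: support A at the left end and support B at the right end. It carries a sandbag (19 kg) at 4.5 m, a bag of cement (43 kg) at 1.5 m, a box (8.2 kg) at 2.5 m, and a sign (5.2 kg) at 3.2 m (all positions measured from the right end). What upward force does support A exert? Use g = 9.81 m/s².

R_A ≈ 387 N

About support B:
Beam weight: 27 × 9.81 = 264.9 N down at 3.6 m → arm 3.6 m, τ = 264.9 × 3.6 = 953.6 N·m counterclockwise.
Sandbag: 19 × 9.81 = 186.4 N down at 4.5 m → arm 4.5 m, τ = 186.4 × 4.5 = 838.8 N·m counterclockwise.
Bag of cement: 43 × 9.81 = 421.8 N down at 1.5 m → arm 1.5 m, τ = 421.8 × 1.5 = 632.7 N·m counterclockwise.
Box: 8.2 × 9.81 = 80.44 N down at 2.5 m → arm 2.5 m, τ = 80.44 × 2.5 = 201.1 N·m counterclockwise.
Sign: 5.2 × 9.81 = 51.01 N down at 3.2 m → arm 3.2 m, τ = 51.01 × 3.2 = 163.2 N·m counterclockwise.
Net load moment about support B = 2789 N·m counterclockwise.
Reaction R at support A is upward at 7.2 m, arm 7.2 m → moment R × 7.2 clockwise.
Balancing moments: R × 7.2 = 2789, giving R = 387 N.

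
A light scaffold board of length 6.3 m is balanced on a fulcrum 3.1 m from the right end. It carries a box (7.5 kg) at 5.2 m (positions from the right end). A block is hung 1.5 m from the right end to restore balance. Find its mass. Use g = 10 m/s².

m ≈ 9.84 kg

Taking torques about the fulcrum (at 3.1 m from the right end):
Box: 7.5 × 10 = 75 N down at 5.2 m → arm 2.1 m, τ = 75 × 2.1 = 157.5 N·m counterclockwise.
Net moment of known loads = 157.5 N·m counterclockwise.
An unknown mass m at 1.5 m has arm 1.6 m; its moment is m·g·1.6 clockwise.
Balancing moments: m × 10 × 1.6 = 157.5, giving m = 157.5 / (10 × 1.6) = 9.84 kg.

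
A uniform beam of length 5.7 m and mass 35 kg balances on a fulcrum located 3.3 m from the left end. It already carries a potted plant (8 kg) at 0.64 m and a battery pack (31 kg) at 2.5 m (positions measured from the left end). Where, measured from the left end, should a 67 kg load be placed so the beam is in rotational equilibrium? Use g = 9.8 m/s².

Sum moments about the fulcrum (at 3.3 m from the left end) (the support reaction has zero arm there).
Beam weight: 35 × 9.8 = 343 N down at 2.85 m → arm 0.45 m, τ = 343 × 0.45 = 154.3 N·m counterclockwise.
Potted plant: 8 × 9.8 = 78.4 N down at 0.64 m → arm 2.66 m, τ = 78.4 × 2.66 = 208.5 N·m counterclockwise.
Battery pack: 31 × 9.8 = 303.8 N down at 2.5 m → arm 0.8 m, τ = 303.8 × 0.8 = 243 N·m counterclockwise.
Net moment of existing loads = 605.8 N·m counterclockwise.
The load weighs 67 × 9.8 = 656.6 N and must supply an equal clockwise moment, so its lever arm about the fulcrum is 605.8 / 656.6 = 0.923 m.
That puts it at 3.3 + 0.923 = 4.22 m from the left end.

x ≈ 4.22 m from the left end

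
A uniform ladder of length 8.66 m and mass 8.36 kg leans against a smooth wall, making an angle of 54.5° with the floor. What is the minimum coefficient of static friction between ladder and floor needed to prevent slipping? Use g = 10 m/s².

μ_min ≈ 0.357

Take moments about the foot of the ladder.
Ladder weight 8.36×10 = 83.6 N acts at 4.33 m along the ladder; its horizontal arm is 4.33·cos54.5° = 2.514 m → τ = 210.2 N·m clockwise.
Wall normal N acts horizontally at the top; its moment arm is the height L sinθ = 8.66·sin54.5° = 7.05 m, counterclockwise.
Balancing moments: N × 7.05 = 210.2, giving N = 29.82 N.
ΣFx = 0 ⇒ f = N_wall = 29.82 N. ΣFy = 0 ⇒ N_floor = 83.6 N.
μ_min = f / N_floor = 29.82 / 83.6 = 0.357.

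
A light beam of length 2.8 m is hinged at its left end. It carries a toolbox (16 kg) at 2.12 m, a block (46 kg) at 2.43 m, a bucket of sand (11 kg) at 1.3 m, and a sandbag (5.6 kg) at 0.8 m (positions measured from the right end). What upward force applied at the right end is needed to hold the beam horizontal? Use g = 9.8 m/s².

Sum moments about the left end (the unknown pivot reaction has zero arm there).
Toolbox: 16 × 9.8 = 156.8 N down at 2.12 m → arm 0.68 m, τ = 156.8 × 0.68 = 106.6 N·m clockwise.
Block: 46 × 9.8 = 450.8 N down at 2.43 m → arm 0.37 m, τ = 450.8 × 0.37 = 166.8 N·m clockwise.
Bucket of sand: 11 × 9.8 = 107.8 N down at 1.3 m → arm 1.5 m, τ = 107.8 × 1.5 = 161.7 N·m clockwise.
Sandbag: 5.6 × 9.8 = 54.88 N down at 0.8 m → arm 2 m, τ = 54.88 × 2 = 109.8 N·m clockwise.
Net moment of the loads = 544.9 N·m clockwise.
The upward force F acts at the right end, arm 2.8 m, giving F × 2.8 counterclockwise.
Setting net torque to zero: F × 2.8 = 544.9 → F = 544.9 / 2.8 = 195 N.

F ≈ 195 N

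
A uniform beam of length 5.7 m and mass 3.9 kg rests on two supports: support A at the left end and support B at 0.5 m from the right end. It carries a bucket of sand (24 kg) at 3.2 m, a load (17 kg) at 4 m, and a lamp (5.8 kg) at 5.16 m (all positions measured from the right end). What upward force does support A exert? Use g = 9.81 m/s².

Sum moments about support B (its reaction then has zero moment arm).
Beam weight: 3.9 × 9.81 = 38.26 N down at 2.85 m → arm 2.35 m, τ = 38.26 × 2.35 = 89.91 N·m counterclockwise.
Bucket of sand: 24 × 9.81 = 235.4 N down at 3.2 m → arm 2.7 m, τ = 235.4 × 2.7 = 635.6 N·m counterclockwise.
Load: 17 × 9.81 = 166.8 N down at 4 m → arm 3.5 m, τ = 166.8 × 3.5 = 583.8 N·m counterclockwise.
Lamp: 5.8 × 9.81 = 56.9 N down at 5.16 m → arm 4.66 m, τ = 56.9 × 4.66 = 265.2 N·m counterclockwise.
Net load moment about support B = 1575 N·m counterclockwise.
Reaction R at support A is upward at 5.7 m, arm 5.2 m → moment R × 5.2 clockwise.
Στ = 0 ⇒ R × 5.2 = 1575 ⇒ R = 303 N.

R_A ≈ 303 N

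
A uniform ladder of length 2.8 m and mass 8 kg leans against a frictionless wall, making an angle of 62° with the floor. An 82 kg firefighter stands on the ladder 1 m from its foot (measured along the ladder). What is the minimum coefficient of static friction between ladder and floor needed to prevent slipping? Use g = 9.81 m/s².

μ_min ≈ 0.197

Take moments about the foot of the ladder.
Ladder weight 8×9.81 = 78.48 N acts at 1.4 m along the ladder; its horizontal arm is 1.4·cos62° = 0.6573 m → τ = 51.58 N·m clockwise.
Firefighter: 82×9.81 = 804.4 N at 1 m → arm 0.4695 m → τ = 377.7 N·m clockwise.
Wall normal N acts horizontally at the top; its moment arm is the height L sinθ = 2.8·sin62° = 2.472 m, counterclockwise.
Στ = 0 ⇒ N × 2.472 = 429.3 ⇒ N = 173.7 N.
ΣFx = 0 ⇒ f = N_wall = 173.7 N. ΣFy = 0 ⇒ N_floor = 882.9 N.
μ_min = f / N_floor = 173.7 / 882.9 = 0.197.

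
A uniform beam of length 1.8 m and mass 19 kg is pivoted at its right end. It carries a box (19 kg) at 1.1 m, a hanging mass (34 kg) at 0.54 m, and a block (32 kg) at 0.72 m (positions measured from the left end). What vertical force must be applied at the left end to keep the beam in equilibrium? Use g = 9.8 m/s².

About the right end:
Beam weight: 19 × 9.8 = 186.2 N down at 0.9 m → arm 0.9 m, τ = 186.2 × 0.9 = 167.6 N·m counterclockwise.
Box: 19 × 9.8 = 186.2 N down at 1.1 m → arm 0.7 m, τ = 186.2 × 0.7 = 130.3 N·m counterclockwise.
Hanging mass: 34 × 9.8 = 333.2 N down at 0.54 m → arm 1.26 m, τ = 333.2 × 1.26 = 419.8 N·m counterclockwise.
Block: 32 × 9.8 = 313.6 N down at 0.72 m → arm 1.08 m, τ = 313.6 × 1.08 = 338.7 N·m counterclockwise.
Net moment of the loads = 1056 N·m counterclockwise.
The upward force F acts at the left end, arm 1.8 m, giving F × 1.8 clockwise.
Setting net torque to zero: F × 1.8 = 1056 → F = 1056 / 1.8 = 587 N.

F ≈ 587 N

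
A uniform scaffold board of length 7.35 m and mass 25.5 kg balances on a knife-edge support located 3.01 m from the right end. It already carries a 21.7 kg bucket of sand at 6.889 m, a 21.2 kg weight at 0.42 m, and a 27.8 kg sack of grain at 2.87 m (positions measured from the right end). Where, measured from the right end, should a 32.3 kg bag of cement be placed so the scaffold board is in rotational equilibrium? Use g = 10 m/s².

Taking torques about the knife-edge support (at 3.01 m from the right end):
Beam weight: 25.5 × 10 = 255 N down at 3.675 m → arm 0.665 m, τ = 255 × 0.665 = 169.6 N·m counterclockwise.
Bucket of sand: 21.7 × 10 = 217 N down at 6.889 m → arm 3.879 m, τ = 217 × 3.879 = 841.7 N·m counterclockwise.
Weight: 21.2 × 10 = 212 N down at 0.42 m → arm 2.59 m, τ = 212 × 2.59 = 549.1 N·m clockwise.
Sack of grain: 27.8 × 10 = 278 N down at 2.87 m → arm 0.14 m, τ = 278 × 0.14 = 38.92 N·m clockwise.
Net moment of existing loads = 423.3 N·m counterclockwise.
The bag of cement weighs 32.3 × 10 = 323 N and must supply an equal clockwise moment, so its lever arm about the knife-edge support is 423.3 / 323 = 1.31 m.
That puts it at 3.01 − 1.31 = 1.7 m from the right end.

x ≈ 1.7 m from the right end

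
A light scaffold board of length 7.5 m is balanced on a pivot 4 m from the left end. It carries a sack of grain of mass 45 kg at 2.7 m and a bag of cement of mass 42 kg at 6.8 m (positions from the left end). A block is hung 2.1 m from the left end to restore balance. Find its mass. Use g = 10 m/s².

m ≈ 31.1 kg

Taking torques about the pivot (at 4 m from the left end):
Sack of grain: 45 × 10 = 450 N down at 2.7 m → arm 1.3 m, τ = 450 × 1.3 = 585 N·m counterclockwise.
Bag of cement: 42 × 10 = 420 N down at 6.8 m → arm 2.8 m, τ = 420 × 2.8 = 1176 N·m clockwise.
Net moment of known loads = 591 N·m clockwise.
An unknown mass m at 2.1 m has arm 1.9 m; its moment is m·g·1.9 counterclockwise.
Στ = 0 ⇒ m × 10 × 1.9 = 591 ⇒ m = 591 / (10 × 1.9) = 31.1 kg.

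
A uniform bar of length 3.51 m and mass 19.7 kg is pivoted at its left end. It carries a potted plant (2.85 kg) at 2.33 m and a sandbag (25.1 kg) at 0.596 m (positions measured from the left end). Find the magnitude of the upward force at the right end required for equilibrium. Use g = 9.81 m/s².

F ≈ 157 N

Taking torques about the left end:
Beam weight: 19.7 × 9.81 = 193.3 N down at 1.755 m → arm 1.755 m, τ = 193.3 × 1.755 = 339.2 N·m clockwise.
Potted plant: 2.85 × 9.81 = 27.96 N down at 2.33 m → arm 2.33 m, τ = 27.96 × 2.33 = 65.15 N·m clockwise.
Sandbag: 25.1 × 9.81 = 246.2 N down at 0.596 m → arm 0.596 m, τ = 246.2 × 0.596 = 146.7 N·m clockwise.
Net moment of the loads = 551 N·m clockwise.
The upward force F acts at the right end, arm 3.51 m, giving F × 3.51 counterclockwise.
For rotational equilibrium, F × 3.51 = 551, so F = 551 / 3.51 = 157 N.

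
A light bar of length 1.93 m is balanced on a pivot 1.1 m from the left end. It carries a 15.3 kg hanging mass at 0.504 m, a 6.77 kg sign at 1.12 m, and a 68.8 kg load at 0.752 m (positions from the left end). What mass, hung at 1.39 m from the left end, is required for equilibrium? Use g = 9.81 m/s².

m ≈ 114 kg

About the pivot (at 1.1 m from the left end):
Hanging mass: 15.3 × 9.81 = 150.1 N down at 0.504 m → arm 0.596 m, τ = 150.1 × 0.596 = 89.46 N·m counterclockwise.
Sign: 6.77 × 9.81 = 66.41 N down at 1.12 m → arm 0.02 m, τ = 66.41 × 0.02 = 1.328 N·m clockwise.
Load: 68.8 × 9.81 = 674.9 N down at 0.752 m → arm 0.348 m, τ = 674.9 × 0.348 = 234.9 N·m counterclockwise.
Net moment of known loads = 323 N·m counterclockwise.
An unknown mass m at 1.39 m has arm 0.29 m; its moment is m·g·0.29 clockwise.
Setting net torque to zero: m × 9.81 × 0.29 = 323 → m = 323 / (9.81 × 0.29) = 114 kg.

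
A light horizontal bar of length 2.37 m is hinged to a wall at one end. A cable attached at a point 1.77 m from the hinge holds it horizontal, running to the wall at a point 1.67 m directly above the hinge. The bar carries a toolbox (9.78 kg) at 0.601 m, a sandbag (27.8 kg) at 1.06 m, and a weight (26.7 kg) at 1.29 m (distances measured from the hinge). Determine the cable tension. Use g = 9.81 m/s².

T ≈ 564 N

Taking torques about the hinge:
Toolbox: 9.78 × 9.81 = 95.94 N down at 0.601 m → arm 0.601 m, τ = 95.94 × 0.601 = 57.66 N·m clockwise.
Sandbag: 27.8 × 9.81 = 272.7 N down at 1.06 m → arm 1.06 m, τ = 272.7 × 1.06 = 289.1 N·m clockwise.
Weight: 26.7 × 9.81 = 261.9 N down at 1.29 m → arm 1.29 m, τ = 261.9 × 1.29 = 337.9 N·m clockwise.
Total clockwise load moment = 684.7 N·m.
The cable tension T acts at 1.77 m; only its component perpendicular to the bar, T sinθ, produces torque. sinθ = h/√(h²+d²) = 1.67/√(1.67²+1.77²) = 0.6863.
Balancing moments: T × 1.77 × 0.6863 = 684.7, giving T = 684.7 / 1.215 = 564 N.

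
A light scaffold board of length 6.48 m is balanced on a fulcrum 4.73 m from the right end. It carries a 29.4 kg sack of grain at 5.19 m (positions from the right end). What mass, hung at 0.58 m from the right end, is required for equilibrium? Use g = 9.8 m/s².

m ≈ 3.26 kg

About the fulcrum (at 4.73 m from the right end):
Sack of grain: 29.4 × 9.8 = 288.1 N down at 5.19 m → arm 0.46 m, τ = 288.1 × 0.46 = 132.5 N·m counterclockwise.
Net moment of known loads = 132.5 N·m counterclockwise.
An unknown mass m at 0.58 m has arm 4.15 m; its moment is m·g·4.15 clockwise.
Setting net torque to zero: m × 9.8 × 4.15 = 132.5 → m = 132.5 / (9.8 × 4.15) = 3.26 kg.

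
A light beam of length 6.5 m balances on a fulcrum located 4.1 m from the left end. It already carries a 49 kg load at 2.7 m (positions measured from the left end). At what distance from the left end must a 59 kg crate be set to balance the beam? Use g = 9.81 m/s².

x ≈ 5.26 m from the left end

Sum moments about the fulcrum (at 4.1 m from the left end) (the support reaction has zero arm there).
Load: 49 × 9.81 = 480.7 N down at 2.7 m → arm 1.4 m, τ = 480.7 × 1.4 = 673 N·m counterclockwise.
Net moment of existing loads = 673 N·m counterclockwise.
The crate weighs 59 × 9.81 = 578.8 N and must supply an equal clockwise moment, so its lever arm about the fulcrum is 673 / 578.8 = 1.16 m.
That puts it at 4.1 + 1.16 = 5.26 m from the left end.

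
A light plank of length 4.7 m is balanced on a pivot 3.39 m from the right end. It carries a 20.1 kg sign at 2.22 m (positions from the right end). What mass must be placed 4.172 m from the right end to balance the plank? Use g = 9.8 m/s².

m ≈ 30.1 kg

Taking torques about the pivot (at 3.39 m from the right end):
Sign: 20.1 × 9.8 = 197 N down at 2.22 m → arm 1.17 m, τ = 197 × 1.17 = 230.5 N·m clockwise.
Net moment of known loads = 230.5 N·m clockwise.
An unknown mass m at 4.172 m has arm 0.782 m; its moment is m·g·0.782 counterclockwise.
Setting net torque to zero: m × 9.8 × 0.782 = 230.5 → m = 230.5 / (9.8 × 0.782) = 30.1 kg.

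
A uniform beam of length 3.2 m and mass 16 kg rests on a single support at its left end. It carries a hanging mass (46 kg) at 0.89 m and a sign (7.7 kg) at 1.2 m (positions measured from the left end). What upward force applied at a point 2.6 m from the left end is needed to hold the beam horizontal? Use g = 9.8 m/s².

F ≈ 286 N

Choose the left end as the axis so the unknown pivot reaction has zero arm there.
Beam weight: 16 × 9.8 = 156.8 N down at 1.6 m → arm 1.6 m, τ = 156.8 × 1.6 = 250.9 N·m clockwise.
Hanging mass: 46 × 9.8 = 450.8 N down at 0.89 m → arm 0.89 m, τ = 450.8 × 0.89 = 401.2 N·m clockwise.
Sign: 7.7 × 9.8 = 75.46 N down at 1.2 m → arm 1.2 m, τ = 75.46 × 1.2 = 90.55 N·m clockwise.
Net moment of the loads = 742.6 N·m clockwise.
The upward force F acts at a point 2.6 m from the left end, arm 2.6 m, giving F × 2.6 counterclockwise.
Setting net torque to zero: F × 2.6 = 742.6 → F = 742.6 / 2.6 = 286 N.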